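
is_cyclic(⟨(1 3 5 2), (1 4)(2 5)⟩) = no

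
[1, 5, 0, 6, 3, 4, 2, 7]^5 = [6, 2, 3, 5, 1, 0, 4, 7]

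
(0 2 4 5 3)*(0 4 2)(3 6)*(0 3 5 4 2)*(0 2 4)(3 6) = (0 6 5 3 4)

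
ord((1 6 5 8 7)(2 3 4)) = 15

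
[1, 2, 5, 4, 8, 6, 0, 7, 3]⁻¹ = [6, 0, 1, 8, 3, 2, 5, 7, 4]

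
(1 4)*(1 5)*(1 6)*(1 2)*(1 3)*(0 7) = (0 7) (1 4 5 6 2 3) 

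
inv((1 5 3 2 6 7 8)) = (1 8 7 6 2 3 5)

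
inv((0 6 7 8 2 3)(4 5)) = (0 3 2 8 7 6)(4 5)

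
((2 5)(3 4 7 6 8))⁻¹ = (2 5)(3 8 6 7 4)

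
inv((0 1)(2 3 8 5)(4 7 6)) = (0 1)(2 5 8 3)(4 6 7)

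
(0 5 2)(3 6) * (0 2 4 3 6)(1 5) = (0 1 5 4 3)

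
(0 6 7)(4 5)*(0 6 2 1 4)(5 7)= (0 2 1 4 7 6 5)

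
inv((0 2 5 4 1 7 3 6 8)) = (0 8 6 3 7 1 4 5 2)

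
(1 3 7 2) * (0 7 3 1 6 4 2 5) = (0 7 5)(2 6 4)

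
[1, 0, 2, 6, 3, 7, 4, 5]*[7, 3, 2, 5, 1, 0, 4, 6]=[3, 7, 2, 4, 5, 6, 1, 0]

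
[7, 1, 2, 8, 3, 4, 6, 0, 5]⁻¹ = [7, 1, 2, 4, 5, 8, 6, 0, 3]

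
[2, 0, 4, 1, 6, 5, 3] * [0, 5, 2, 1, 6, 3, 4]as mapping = [0→2, 1→0, 2→6, 3→5, 4→4, 5→3, 6→1]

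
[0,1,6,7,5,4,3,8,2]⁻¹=[0,1,8,6,5,4,2,3,7]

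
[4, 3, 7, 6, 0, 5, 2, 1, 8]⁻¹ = [4, 7, 6, 1, 0, 5, 3, 2, 8]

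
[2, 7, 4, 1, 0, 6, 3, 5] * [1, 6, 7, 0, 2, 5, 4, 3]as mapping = [0→7, 1→3, 2→2, 3→6, 4→1, 5→4, 6→0, 7→5]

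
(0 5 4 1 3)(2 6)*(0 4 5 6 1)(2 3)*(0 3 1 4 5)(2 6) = (0 2 4 3 5)(1 6)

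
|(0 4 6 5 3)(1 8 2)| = 15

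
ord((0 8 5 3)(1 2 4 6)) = 4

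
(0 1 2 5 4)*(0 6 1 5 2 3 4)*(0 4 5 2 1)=(0 2 1 3 5 4 6)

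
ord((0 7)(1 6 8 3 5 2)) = 6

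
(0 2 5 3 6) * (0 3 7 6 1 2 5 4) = (0 5 7 6 3 1 2 4) 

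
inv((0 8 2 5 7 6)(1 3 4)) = (0 6 7 5 2 8)(1 4 3)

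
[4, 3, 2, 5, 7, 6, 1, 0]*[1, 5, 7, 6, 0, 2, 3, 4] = [0, 6, 7, 2, 4, 3, 5, 1]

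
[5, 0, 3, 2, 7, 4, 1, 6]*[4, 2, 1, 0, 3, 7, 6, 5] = [7, 4, 0, 1, 5, 3, 2, 6]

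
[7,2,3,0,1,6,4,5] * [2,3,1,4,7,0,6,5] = [5,1,4,2,3,6,7,0]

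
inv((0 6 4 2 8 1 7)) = (0 7 1 8 2 4 6)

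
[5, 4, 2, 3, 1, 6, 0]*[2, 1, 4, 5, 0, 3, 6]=[3, 0, 4, 5, 1, 6, 2]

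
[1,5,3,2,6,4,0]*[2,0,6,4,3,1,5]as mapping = [0→0,1→1,2→4,3→6,4→5,5→3,6→2]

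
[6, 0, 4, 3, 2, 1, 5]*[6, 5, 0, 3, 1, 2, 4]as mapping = [0→4, 1→6, 2→1, 3→3, 4→0, 5→5, 6→2]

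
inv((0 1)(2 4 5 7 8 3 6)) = (0 1)(2 6 3 8 7 5 4)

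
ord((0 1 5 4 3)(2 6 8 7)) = 20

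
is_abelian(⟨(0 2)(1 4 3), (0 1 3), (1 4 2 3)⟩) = no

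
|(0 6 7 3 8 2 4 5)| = 8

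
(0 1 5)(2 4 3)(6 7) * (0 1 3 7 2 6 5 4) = (0 3 6 2)(1 4 7 5)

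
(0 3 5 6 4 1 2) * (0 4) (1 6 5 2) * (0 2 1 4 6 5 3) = (1 4 5 3) (2 6) 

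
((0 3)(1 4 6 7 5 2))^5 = (0 3)(1 2 5 7 6 4)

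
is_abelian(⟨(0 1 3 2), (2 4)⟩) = no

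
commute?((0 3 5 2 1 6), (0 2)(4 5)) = no:(0 3 5 2 1 6)*(0 2)(4 5) = (0 3 4 5)(1 6 2), (0 2)(4 5)*(0 3 5 2 1 6) = (0 1 6)(2 3 5 4)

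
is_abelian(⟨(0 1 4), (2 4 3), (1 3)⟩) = no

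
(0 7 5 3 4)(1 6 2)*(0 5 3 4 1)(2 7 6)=(0 6 7 3 1 2)(4 5)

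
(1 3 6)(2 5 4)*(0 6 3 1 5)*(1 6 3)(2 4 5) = (0 3 1 6 2)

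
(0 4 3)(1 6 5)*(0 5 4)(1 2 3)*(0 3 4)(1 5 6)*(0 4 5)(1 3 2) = (0 2 5 1 3 6 4)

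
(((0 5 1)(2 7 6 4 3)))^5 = (0 1 5)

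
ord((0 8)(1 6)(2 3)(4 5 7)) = 6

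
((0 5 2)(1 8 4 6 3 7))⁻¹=(0 2 5)(1 7 3 6 4 8)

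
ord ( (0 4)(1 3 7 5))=4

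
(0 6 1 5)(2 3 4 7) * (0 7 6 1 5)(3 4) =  (0 1)(2 4 6 5 7)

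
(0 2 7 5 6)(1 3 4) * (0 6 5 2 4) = (0 4 1 3)(2 7)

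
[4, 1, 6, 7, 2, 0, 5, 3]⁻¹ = [5, 1, 4, 7, 0, 6, 2, 3]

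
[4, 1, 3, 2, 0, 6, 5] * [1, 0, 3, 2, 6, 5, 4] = [6, 0, 2, 3, 1, 4, 5]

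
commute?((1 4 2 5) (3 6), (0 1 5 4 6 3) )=no:(1 4 2 5) (3 6) * (0 1 5 4 6 3)=(0 1 6) (2 4), (0 1 5 4 6 3) * (1 4 2 5) (3 6)=(0 4 3) (2 5) 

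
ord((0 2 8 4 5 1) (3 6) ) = 6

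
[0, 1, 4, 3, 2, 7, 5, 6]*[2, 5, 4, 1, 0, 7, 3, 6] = [2, 5, 0, 1, 4, 6, 7, 3]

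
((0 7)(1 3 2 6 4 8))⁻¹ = (0 7)(1 8 4 6 2 3)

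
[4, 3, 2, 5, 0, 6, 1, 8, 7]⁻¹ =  [4, 6, 2, 1, 0, 3, 5, 8, 7]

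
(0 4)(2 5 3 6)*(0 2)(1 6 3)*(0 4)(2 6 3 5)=(1 3 5)(4 6)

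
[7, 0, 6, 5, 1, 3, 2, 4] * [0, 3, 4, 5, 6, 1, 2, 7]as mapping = [0→7, 1→0, 2→2, 3→1, 4→3, 5→5, 6→4, 7→6]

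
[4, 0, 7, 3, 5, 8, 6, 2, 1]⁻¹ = [1, 8, 7, 3, 0, 4, 6, 2, 5]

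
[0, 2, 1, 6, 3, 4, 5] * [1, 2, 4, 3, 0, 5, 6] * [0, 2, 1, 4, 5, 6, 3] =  [2, 5, 1, 3, 4, 0, 6]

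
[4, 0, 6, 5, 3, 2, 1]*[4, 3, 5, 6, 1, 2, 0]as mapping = [0→1, 1→4, 2→0, 3→2, 4→6, 5→5, 6→3]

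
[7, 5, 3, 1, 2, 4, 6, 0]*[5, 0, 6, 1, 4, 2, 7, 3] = [3, 2, 1, 0, 6, 4, 7, 5]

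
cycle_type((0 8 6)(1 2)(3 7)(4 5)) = 2^3.3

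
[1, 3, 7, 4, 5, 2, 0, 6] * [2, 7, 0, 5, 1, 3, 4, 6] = [7, 5, 6, 1, 3, 0, 2, 4]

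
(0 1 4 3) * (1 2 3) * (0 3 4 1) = (0 2 4)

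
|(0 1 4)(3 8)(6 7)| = 6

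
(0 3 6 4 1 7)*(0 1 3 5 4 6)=(0 5 4 3)(1 7)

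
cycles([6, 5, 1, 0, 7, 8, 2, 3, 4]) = (0 6 2 1 5 8 4 7 3)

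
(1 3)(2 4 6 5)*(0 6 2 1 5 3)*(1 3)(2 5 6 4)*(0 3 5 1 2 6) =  (0 4 1 3)(2 6)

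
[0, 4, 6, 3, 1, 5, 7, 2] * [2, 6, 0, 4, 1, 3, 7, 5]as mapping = [0→2, 1→1, 2→7, 3→4, 4→6, 5→3, 6→5, 7→0]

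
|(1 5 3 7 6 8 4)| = 7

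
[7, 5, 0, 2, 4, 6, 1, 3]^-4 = [0, 6, 2, 3, 4, 1, 5, 7]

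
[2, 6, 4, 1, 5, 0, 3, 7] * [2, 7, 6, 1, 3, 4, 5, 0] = [6, 5, 3, 7, 4, 2, 1, 0]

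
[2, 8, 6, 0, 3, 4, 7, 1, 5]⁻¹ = [3, 7, 0, 4, 5, 8, 2, 6, 1]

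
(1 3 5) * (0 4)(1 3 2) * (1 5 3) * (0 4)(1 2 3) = (1 3)(2 5)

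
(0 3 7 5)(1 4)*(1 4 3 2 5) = (0 2 5)(1 3 7)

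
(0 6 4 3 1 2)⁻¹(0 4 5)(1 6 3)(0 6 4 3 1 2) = (1 2 4)(3 5 6)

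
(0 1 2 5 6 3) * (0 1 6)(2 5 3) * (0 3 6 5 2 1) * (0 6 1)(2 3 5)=(0 2 1 3 6)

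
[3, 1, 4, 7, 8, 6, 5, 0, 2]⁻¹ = [7, 1, 8, 0, 2, 6, 5, 3, 4]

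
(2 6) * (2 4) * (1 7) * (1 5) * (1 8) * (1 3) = (1 7 5 8 3)(2 6 4)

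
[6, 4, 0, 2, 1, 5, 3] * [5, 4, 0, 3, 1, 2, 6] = [6, 1, 5, 0, 4, 2, 3]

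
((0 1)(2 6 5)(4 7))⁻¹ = (0 1)(2 5 6)(4 7)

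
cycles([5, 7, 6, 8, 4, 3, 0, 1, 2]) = (0 5 3 8 2 6)(1 7)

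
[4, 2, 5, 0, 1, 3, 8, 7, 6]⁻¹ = [3, 4, 1, 5, 0, 2, 8, 7, 6]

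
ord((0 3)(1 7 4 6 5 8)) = 6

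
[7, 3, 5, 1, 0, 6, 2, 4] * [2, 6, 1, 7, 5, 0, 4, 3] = [3, 7, 0, 6, 2, 4, 1, 5]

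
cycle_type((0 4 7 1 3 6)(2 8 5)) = 3.6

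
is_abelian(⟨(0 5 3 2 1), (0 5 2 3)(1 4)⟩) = no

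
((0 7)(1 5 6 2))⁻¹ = (0 7)(1 2 6 5)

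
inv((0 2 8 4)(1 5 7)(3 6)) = (0 4 8 2)(1 7 5)(3 6)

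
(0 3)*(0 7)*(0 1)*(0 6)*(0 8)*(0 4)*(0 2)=(0 3 7 1 6 8 4 2)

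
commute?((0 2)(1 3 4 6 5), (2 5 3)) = no:(0 2)(1 3 4 6 5) * (2 5 3) = (0 5 1 2)(3 4 6), (2 5 3) * (0 2)(1 3 4 6 5) = (0 2 1 3)(4 6 5)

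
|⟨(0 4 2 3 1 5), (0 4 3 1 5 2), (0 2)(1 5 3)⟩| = 720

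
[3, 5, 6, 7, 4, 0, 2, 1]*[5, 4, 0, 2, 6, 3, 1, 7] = [2, 3, 1, 7, 6, 5, 0, 4]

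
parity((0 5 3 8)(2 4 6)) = odd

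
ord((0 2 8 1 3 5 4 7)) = 8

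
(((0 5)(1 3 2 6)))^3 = (0 5)(1 6 2 3)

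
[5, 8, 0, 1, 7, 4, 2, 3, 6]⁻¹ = [2, 3, 6, 7, 5, 0, 8, 4, 1]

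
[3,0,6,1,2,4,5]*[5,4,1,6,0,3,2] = [6,5,2,4,1,0,3]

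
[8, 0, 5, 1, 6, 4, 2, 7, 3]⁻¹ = [1, 3, 6, 8, 5, 2, 4, 7, 0]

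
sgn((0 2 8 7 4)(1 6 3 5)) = -1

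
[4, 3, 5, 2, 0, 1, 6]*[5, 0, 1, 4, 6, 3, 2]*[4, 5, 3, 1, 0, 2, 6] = [6, 0, 1, 5, 2, 4, 3] 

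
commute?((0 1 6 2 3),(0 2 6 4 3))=no:(0 1 6 2 3) * (0 2 6 4 3)=(0 1 4 3 2),(0 2 6 4 3) * (0 1 6 2 3)=(0 3 1 6 4)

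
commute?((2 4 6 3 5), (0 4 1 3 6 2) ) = no:(2 4 6 3 5)*(0 4 1 3 6 2) = (0 4 2 1 3 5), (0 4 1 3 6 2)*(2 4 6 3 5) = (0 6 4 1 5 2) 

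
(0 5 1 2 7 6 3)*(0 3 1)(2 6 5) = (0 2 7 5)(1 6)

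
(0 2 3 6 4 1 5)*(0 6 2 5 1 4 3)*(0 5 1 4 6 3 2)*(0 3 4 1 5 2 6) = (0 5 4)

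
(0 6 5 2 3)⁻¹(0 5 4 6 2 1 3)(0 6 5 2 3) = (0 6 2 4 5 3 1)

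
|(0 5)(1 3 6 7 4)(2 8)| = 10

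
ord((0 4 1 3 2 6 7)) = 7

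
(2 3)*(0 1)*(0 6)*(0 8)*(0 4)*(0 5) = (0 1 6 8 4 5) (2 3) 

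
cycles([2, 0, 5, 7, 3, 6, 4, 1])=(0 2 5 6 4 3 7 1) 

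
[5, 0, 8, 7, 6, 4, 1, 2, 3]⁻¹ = [1, 6, 7, 8, 5, 0, 4, 3, 2]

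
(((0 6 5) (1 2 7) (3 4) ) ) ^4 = (0 6 5) (1 2 7) 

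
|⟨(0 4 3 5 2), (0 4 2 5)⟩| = 20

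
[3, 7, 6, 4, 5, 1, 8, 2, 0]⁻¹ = [8, 5, 7, 0, 3, 4, 2, 1, 6]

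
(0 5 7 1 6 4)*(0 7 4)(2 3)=(0 5 4 7 1 6)(2 3)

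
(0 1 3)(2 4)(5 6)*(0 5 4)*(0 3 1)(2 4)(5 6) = (2 3 6)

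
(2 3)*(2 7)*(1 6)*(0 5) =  (0 5)(1 6)(2 3 7)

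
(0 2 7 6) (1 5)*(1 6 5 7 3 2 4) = (0 4 1 7 5 6) (2 3) 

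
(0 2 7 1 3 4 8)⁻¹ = (0 8 4 3 1 7 2)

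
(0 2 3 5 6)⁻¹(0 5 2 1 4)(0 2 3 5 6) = (1 4 2 6 3)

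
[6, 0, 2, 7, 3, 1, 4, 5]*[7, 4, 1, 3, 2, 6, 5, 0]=[5, 7, 1, 0, 3, 4, 2, 6]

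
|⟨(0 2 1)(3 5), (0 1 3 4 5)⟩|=720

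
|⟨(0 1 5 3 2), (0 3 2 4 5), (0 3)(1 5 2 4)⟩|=360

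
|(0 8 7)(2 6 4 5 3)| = 15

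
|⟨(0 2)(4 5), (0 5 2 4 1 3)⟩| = 36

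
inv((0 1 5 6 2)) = (0 2 6 5 1)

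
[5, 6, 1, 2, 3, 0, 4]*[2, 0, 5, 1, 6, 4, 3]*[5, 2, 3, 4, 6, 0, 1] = [6, 4, 5, 0, 2, 3, 1]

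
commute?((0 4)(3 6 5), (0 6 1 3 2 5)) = no:(0 4)(3 6 5)*(0 6 1 3 2 5) = (0 4 6)(1 3)(2 5), (0 6 1 3 2 5)*(0 4)(3 6 5) = (0 5 4)(1 6)(2 3)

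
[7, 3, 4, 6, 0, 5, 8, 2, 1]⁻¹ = [4, 8, 7, 1, 2, 5, 3, 0, 6]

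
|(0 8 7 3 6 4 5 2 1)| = 9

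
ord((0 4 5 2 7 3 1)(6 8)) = 14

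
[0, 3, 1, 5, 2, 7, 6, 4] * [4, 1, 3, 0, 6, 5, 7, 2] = [4, 0, 1, 5, 3, 2, 7, 6]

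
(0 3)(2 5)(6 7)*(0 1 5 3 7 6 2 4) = (0 7 2 3 1 5 4)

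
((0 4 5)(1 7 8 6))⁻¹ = (0 5 4)(1 6 8 7)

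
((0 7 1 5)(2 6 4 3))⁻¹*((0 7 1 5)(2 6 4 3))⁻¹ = (0 1)(2 4)(3 6)(5 7)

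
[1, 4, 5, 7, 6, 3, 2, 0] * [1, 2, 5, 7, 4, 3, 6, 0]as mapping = [0→2, 1→4, 2→3, 3→0, 4→6, 5→7, 6→5, 7→1]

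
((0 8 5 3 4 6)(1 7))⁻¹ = (0 6 4 3 5 8)(1 7)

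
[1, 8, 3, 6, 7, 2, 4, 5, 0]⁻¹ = [8, 0, 5, 2, 6, 7, 3, 4, 1]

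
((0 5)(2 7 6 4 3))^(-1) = (0 5)(2 3 4 6 7)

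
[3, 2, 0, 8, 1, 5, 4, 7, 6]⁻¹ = [2, 4, 1, 0, 6, 5, 8, 7, 3]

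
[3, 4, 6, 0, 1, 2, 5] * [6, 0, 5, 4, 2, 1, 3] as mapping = [0→4, 1→2, 2→3, 3→6, 4→0, 5→5, 6→1] 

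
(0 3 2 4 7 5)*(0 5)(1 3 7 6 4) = (0 7)(1 3 2)(4 6)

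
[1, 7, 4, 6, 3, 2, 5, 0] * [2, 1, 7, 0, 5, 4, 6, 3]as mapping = [0→1, 1→3, 2→5, 3→6, 4→0, 5→7, 6→4, 7→2]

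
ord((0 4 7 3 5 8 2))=7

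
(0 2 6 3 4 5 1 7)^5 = (0 5 6 7 4 2 1 3)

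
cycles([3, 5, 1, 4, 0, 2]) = (0 3 4)(1 5 2)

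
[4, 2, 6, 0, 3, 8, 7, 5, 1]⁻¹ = [3, 8, 1, 4, 0, 7, 2, 6, 5]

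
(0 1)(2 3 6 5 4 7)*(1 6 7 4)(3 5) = (0 6 3 7 2 5 1)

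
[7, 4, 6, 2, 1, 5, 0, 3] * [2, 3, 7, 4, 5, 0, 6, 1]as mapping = [0→1, 1→5, 2→6, 3→7, 4→3, 5→0, 6→2, 7→4]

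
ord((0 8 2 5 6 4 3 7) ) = 8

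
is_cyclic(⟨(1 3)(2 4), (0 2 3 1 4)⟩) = no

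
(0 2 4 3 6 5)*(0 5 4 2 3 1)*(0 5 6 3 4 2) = (0 4 1 5 6 2)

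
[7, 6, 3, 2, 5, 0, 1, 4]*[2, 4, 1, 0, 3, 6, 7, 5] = [5, 7, 0, 1, 6, 2, 4, 3] 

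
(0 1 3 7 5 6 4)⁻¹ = (0 4 6 5 7 3 1)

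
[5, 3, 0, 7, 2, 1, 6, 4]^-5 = [1, 7, 5, 4, 0, 3, 6, 2]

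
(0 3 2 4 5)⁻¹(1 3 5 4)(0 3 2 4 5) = (0 5 1 2)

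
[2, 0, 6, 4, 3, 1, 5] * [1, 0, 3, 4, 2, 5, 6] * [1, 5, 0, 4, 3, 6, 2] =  [4, 5, 2, 0, 3, 1, 6]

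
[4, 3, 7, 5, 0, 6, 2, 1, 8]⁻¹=[4, 7, 6, 1, 0, 3, 5, 2, 8]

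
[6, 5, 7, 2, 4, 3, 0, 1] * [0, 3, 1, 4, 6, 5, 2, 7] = [2, 5, 7, 1, 6, 4, 0, 3]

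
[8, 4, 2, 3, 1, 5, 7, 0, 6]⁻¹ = [7, 4, 2, 3, 1, 5, 8, 6, 0]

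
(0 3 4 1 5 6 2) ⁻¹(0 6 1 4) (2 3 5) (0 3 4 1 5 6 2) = (0 4 6) (1 3 2 5) 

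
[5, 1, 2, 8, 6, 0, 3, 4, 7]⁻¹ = [5, 1, 2, 6, 7, 0, 4, 8, 3]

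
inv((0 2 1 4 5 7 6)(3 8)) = (0 6 7 5 4 1 2)(3 8)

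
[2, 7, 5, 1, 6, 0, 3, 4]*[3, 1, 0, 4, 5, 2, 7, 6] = [0, 6, 2, 1, 7, 3, 4, 5]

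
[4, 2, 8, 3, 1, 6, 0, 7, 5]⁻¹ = [6, 4, 1, 3, 0, 8, 5, 7, 2]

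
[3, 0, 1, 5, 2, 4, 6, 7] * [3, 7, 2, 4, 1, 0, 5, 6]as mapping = [0→4, 1→3, 2→7, 3→0, 4→2, 5→1, 6→5, 7→6]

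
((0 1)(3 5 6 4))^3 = (0 1)(3 4 6 5)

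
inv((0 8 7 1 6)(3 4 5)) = (0 6 1 7 8)(3 5 4)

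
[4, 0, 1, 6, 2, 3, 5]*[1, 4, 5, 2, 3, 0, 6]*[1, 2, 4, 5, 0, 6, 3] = [5, 2, 0, 3, 6, 4, 1]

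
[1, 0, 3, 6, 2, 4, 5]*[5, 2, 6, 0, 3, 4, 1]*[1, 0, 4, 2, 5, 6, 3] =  [4, 6, 1, 0, 3, 2, 5]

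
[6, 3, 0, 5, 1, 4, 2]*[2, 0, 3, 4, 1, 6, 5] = [5, 4, 2, 6, 0, 1, 3]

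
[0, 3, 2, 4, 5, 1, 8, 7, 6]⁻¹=[0, 5, 2, 1, 3, 4, 8, 7, 6]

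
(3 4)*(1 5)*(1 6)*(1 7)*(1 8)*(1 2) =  (1 5 6 7 8 2)(3 4)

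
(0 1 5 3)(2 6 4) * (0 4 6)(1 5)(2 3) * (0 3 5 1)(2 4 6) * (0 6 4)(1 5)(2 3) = (0 5)(1 6 3 4)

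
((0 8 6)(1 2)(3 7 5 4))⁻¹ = (0 6 8)(1 2)(3 4 5 7)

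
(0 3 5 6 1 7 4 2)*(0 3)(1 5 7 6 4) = (1 6 5 4 2 3 7)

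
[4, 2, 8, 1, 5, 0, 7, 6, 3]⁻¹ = [5, 3, 1, 8, 0, 4, 7, 6, 2]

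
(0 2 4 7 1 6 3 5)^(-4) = (0 1)(2 6)(3 4)(5 7)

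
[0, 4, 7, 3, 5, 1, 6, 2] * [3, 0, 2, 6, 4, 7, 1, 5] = [3, 4, 5, 6, 7, 0, 1, 2]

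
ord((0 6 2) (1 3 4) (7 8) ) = 6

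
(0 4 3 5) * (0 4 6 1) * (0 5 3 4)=(0 6 1 5)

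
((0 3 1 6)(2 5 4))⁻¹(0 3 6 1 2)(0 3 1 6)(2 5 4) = (0 6 5 3 1)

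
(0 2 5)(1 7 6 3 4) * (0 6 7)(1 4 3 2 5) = (0 5 6 2 1)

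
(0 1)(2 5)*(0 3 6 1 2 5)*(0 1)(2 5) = (0 5 2 1 3 6)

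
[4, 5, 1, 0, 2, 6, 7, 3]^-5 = [1, 7, 6, 2, 5, 3, 0, 4]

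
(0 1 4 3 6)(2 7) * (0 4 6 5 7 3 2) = (0 1 6 4 2 3 5 7)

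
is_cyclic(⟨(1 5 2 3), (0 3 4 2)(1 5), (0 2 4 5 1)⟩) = no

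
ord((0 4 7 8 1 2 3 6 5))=9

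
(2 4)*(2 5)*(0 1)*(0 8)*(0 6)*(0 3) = (0 1 8 6 3)(2 4 5)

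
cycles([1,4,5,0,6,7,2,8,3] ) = (0 1 4 6 2 5 7 8 3)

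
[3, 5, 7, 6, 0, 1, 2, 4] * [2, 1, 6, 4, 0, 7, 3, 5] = [4, 7, 5, 3, 2, 1, 6, 0]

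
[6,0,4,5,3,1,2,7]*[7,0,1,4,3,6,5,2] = [5,7,3,6,4,0,1,2]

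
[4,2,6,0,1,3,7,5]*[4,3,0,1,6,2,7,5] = [6,0,7,4,3,1,5,2]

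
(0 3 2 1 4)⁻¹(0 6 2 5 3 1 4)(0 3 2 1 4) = (0 3 6 1 5 2 4)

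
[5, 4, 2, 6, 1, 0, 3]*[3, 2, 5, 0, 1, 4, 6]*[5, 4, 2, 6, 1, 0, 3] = [1, 4, 0, 3, 2, 6, 5]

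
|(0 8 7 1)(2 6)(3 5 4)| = 12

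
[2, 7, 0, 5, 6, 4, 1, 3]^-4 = [0, 3, 2, 4, 1, 6, 7, 5]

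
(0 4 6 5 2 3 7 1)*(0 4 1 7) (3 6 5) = (0 1 4 5 2 6 3) 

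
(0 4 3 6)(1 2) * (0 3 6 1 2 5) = (0 4 6 3 1 5)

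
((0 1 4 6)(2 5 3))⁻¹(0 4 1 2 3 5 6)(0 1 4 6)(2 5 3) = (0 1 6 4 5 2 3)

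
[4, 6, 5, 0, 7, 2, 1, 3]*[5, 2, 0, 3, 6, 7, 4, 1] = [6, 4, 7, 5, 1, 0, 2, 3]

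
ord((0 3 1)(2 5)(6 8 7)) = 6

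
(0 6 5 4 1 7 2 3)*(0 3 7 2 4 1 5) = (0 6)(1 2 7 4 5)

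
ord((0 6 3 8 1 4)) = 6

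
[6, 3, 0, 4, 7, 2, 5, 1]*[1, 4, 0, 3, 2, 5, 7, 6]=[7, 3, 1, 2, 6, 0, 5, 4]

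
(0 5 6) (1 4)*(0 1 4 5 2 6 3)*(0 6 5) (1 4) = (0 2 5 3 6 4 1) 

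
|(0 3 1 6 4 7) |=6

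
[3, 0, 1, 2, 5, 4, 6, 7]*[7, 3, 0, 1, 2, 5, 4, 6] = [1, 7, 3, 0, 5, 2, 4, 6]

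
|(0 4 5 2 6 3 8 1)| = 8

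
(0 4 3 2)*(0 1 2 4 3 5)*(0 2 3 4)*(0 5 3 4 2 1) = (0 2)(1 4 3 5)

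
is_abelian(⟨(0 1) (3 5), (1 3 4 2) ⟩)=no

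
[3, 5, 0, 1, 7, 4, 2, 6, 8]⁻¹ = [2, 3, 6, 0, 5, 1, 7, 4, 8]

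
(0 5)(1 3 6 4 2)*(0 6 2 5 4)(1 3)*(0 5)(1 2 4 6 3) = (0 6 5 3 4)(1 2)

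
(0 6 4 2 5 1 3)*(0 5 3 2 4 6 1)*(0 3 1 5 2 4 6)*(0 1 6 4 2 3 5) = (1 2 6) 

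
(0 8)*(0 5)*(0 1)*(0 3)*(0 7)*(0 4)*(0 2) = (0 8 5 1 3 7 4 2)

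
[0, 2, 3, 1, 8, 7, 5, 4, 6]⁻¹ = [0, 3, 1, 2, 7, 6, 8, 5, 4]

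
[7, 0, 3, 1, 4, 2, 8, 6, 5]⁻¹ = [1, 3, 5, 2, 4, 8, 7, 0, 6]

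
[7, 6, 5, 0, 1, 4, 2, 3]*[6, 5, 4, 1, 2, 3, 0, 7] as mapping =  [0→7, 1→0, 2→3, 3→6, 4→5, 5→2, 6→4, 7→1] 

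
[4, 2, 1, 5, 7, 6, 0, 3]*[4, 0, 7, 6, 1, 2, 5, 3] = [1, 7, 0, 2, 3, 5, 4, 6]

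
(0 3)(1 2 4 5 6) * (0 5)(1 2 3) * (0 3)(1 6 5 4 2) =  (0 6 1)(3 4)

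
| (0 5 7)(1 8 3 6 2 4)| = 6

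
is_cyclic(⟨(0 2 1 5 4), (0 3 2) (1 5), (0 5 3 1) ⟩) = no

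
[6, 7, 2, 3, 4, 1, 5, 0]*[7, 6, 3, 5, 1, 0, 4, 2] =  [4, 2, 3, 5, 1, 6, 0, 7]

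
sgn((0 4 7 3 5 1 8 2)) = -1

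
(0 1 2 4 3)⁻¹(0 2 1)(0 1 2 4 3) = (1 4 2)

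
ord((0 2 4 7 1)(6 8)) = 10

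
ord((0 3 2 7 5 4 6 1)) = 8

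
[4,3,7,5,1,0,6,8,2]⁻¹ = [5,4,8,1,0,3,6,2,7]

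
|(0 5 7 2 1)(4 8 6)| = 15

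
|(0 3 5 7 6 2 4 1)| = 8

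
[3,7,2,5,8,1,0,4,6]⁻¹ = [6,5,2,0,7,3,8,1,4]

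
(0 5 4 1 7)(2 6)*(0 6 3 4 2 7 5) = (1 5 2 3 4)(6 7)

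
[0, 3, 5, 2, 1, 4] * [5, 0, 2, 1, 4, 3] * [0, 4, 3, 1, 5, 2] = [2, 4, 1, 3, 0, 5]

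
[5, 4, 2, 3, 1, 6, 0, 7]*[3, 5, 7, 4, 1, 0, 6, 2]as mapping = [0→0, 1→1, 2→7, 3→4, 4→5, 5→6, 6→3, 7→2]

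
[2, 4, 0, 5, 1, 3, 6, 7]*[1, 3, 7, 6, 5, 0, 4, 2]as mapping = [0→7, 1→5, 2→1, 3→0, 4→3, 5→6, 6→4, 7→2]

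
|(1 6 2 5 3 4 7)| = 7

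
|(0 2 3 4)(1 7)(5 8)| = 4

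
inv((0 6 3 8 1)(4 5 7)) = (0 1 8 3 6)(4 7 5)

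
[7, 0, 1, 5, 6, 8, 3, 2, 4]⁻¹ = [1, 2, 7, 6, 8, 3, 4, 0, 5]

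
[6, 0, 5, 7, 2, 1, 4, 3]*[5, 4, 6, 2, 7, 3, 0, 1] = [0, 5, 3, 1, 6, 4, 7, 2]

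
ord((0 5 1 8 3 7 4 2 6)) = 9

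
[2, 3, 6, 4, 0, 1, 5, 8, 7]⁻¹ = [4, 5, 0, 1, 3, 6, 2, 8, 7]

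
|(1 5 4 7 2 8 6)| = 7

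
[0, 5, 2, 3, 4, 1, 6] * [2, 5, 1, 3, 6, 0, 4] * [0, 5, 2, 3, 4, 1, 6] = [2, 0, 5, 3, 6, 1, 4]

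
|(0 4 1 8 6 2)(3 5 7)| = 6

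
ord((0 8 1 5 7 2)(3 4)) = 6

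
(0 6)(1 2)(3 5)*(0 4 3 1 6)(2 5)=(1 5)(2 6 4 3)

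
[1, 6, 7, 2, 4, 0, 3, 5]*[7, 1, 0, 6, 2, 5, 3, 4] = [1, 3, 4, 0, 2, 7, 6, 5]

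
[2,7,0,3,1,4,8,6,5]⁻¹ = [2,4,0,3,5,8,7,1,6]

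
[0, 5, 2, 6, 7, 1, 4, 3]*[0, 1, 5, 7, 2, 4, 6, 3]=[0, 4, 5, 6, 3, 1, 2, 7]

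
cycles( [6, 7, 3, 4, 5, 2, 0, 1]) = (0 6)(1 7)(2 3 4 5)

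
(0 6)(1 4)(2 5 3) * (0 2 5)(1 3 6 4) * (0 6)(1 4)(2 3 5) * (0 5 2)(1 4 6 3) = (0 4 2 3)(1 6)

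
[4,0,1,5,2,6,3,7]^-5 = [1,2,4,5,0,6,3,7]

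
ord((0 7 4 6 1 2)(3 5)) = 6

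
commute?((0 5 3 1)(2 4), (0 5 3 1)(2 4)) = yes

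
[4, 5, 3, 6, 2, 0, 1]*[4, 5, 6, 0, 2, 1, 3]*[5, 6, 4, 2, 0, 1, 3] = [4, 6, 5, 2, 3, 0, 1]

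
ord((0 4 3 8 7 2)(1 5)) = 6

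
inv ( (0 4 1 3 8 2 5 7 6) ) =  (0 6 7 5 2 8 3 1 4) 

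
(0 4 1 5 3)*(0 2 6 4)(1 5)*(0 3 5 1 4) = (0 3 2 6)(1 4)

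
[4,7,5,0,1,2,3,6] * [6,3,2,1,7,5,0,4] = [7,4,5,6,3,2,1,0]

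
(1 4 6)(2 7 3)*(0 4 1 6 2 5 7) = (0 4 2)(3 5 7)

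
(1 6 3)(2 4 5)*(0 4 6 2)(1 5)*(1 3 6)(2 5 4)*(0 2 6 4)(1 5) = (0 6 4 3)(2 5)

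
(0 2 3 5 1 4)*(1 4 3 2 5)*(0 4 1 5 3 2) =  (0 3 5 1 2)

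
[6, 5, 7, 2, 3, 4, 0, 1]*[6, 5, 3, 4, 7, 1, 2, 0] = [2, 1, 0, 3, 4, 7, 6, 5]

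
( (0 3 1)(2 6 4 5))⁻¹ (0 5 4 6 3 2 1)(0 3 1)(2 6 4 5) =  (0 3 2 5 4 1 6)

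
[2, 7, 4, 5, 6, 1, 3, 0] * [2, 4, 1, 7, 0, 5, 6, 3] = [1, 3, 0, 5, 6, 4, 7, 2]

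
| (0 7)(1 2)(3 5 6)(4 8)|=6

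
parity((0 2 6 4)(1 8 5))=odd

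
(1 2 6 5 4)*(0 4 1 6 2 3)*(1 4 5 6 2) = (0 5 4 2 1 3)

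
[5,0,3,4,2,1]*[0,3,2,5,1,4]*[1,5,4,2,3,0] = [3,1,0,5,4,2]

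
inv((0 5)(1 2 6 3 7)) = (0 5)(1 7 3 6 2)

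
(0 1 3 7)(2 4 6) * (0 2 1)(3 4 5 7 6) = (1 4 3 6)(2 5 7)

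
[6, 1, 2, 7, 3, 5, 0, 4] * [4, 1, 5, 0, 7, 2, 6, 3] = [6, 1, 5, 3, 0, 2, 4, 7]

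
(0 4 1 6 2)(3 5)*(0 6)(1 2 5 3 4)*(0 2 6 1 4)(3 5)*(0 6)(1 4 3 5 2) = (0 3 2 4)(5 6)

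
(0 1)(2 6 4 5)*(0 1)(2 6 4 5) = (2 4)(5 6)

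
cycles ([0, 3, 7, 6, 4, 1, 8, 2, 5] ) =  (1 3 6 8 5)(2 7)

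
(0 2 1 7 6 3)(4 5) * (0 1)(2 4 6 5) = (0 4 2)(1 7 5 6 3)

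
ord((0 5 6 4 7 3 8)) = 7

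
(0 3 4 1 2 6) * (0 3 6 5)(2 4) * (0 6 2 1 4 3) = (0 2 5 6)(1 3)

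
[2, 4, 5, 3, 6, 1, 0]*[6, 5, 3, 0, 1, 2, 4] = [3, 1, 2, 0, 4, 5, 6]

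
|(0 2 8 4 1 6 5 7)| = 8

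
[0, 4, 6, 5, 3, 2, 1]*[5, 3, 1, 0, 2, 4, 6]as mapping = [0→5, 1→2, 2→6, 3→4, 4→0, 5→1, 6→3]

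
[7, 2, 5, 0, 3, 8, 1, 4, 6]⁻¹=[3, 6, 1, 4, 7, 2, 8, 0, 5]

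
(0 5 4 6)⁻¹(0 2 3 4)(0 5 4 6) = (2 3 6 5)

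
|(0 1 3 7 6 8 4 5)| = 8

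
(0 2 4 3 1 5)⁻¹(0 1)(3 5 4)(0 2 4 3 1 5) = (0 3 1)(2 5)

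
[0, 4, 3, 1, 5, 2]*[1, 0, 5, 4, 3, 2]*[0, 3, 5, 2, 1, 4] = [3, 2, 1, 0, 5, 4]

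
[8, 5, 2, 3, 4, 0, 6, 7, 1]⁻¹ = [5, 8, 2, 3, 4, 1, 6, 7, 0]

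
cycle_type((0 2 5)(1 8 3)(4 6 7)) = 3^3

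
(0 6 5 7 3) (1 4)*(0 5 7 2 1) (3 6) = (0 3 5 2 1 4) (6 7) 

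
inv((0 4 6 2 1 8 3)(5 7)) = (0 3 8 1 2 6 4)(5 7)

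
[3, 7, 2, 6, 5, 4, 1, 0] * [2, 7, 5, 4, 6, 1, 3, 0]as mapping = [0→4, 1→0, 2→5, 3→3, 4→1, 5→6, 6→7, 7→2]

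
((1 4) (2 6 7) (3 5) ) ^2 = (2 7 6) 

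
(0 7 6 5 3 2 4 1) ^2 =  (0 6 3 4) (1 7 5 2) 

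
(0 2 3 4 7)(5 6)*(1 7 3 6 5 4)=(0 2 6 4 3 1 7)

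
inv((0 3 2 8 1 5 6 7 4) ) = (0 4 7 6 5 1 8 2 3) 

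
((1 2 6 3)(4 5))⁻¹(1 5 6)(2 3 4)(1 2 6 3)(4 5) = (1 5 6)(2 4 3)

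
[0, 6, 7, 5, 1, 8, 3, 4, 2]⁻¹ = [0, 4, 8, 6, 7, 3, 1, 2, 5]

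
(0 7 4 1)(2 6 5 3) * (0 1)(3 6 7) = (0 3 2 7 4)(5 6)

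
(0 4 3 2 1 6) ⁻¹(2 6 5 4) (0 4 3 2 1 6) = (0 5 3 1) 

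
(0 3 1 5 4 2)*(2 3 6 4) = (0 6 4 3 1 5 2)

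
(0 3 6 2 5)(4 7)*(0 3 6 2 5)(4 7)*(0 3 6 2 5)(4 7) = (0 2 3 5 6)(4 7)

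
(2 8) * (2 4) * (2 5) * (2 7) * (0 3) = (0 3)(2 8 4 5 7)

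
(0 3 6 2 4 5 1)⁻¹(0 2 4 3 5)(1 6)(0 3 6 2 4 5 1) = (0 2)(1 3 4 5 6)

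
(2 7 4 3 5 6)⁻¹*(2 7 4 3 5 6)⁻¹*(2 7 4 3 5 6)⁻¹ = (2 3)(4 6)(5 7)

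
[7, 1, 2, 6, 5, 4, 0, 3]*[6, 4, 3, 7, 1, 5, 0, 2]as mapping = [0→2, 1→4, 2→3, 3→0, 4→5, 5→1, 6→6, 7→7]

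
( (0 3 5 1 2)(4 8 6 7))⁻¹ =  (0 2 1 5 3)(4 7 6 8)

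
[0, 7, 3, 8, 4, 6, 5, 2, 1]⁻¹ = [0, 8, 7, 2, 4, 6, 5, 1, 3]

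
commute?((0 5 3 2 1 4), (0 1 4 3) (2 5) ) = no:(0 5 3 2 1 4) * (0 1 4 3) (2 5) = (0 2 4 1 3 5), (0 1 4 3) (2 5) * (0 5 3 2 1 4) = (0 4 2 3 5 1) 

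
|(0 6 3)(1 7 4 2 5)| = 15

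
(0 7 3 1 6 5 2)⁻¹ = (0 2 5 6 1 3 7)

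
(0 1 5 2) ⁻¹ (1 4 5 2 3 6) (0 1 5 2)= (0 3 6 5 4 2) 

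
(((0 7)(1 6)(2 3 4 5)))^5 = (0 7)(1 6)(2 3 4 5)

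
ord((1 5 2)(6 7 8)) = 3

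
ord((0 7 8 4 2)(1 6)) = 10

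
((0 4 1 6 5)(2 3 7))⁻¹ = (0 5 6 1 4)(2 7 3)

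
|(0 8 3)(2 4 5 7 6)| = 15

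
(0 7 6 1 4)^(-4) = (0 7 6 1 4)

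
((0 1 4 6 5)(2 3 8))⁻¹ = (0 5 6 4 1)(2 8 3)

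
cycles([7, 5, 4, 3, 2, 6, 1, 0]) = (0 7)(1 5 6)(2 4)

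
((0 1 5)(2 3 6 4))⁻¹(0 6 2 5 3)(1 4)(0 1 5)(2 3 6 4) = (0 6 1 4 3)(2 5)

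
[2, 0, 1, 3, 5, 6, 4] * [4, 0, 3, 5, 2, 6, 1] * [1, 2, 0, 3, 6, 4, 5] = [3, 6, 1, 4, 5, 2, 0]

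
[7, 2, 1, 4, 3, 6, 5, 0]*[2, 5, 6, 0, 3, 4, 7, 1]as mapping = [0→1, 1→6, 2→5, 3→3, 4→0, 5→7, 6→4, 7→2]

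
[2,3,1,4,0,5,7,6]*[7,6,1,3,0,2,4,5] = [1,3,6,0,7,2,5,4]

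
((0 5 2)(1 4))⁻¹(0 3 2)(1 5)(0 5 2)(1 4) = (0 5 3)(2 4)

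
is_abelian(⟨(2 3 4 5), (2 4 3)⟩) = no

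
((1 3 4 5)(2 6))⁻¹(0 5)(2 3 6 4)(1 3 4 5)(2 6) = (0 1)(2 5 6 4)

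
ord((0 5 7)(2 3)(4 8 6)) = 6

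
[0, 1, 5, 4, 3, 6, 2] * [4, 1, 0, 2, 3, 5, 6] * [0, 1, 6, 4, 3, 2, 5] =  [3, 1, 2, 4, 6, 5, 0]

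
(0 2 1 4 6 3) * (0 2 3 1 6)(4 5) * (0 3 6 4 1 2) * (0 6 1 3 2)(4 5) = (0 1 4 2 5 3 6)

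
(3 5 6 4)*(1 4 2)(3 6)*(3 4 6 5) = (1 6 2)(4 5)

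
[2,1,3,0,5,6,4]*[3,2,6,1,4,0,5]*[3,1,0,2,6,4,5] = [5,0,1,2,3,4,6]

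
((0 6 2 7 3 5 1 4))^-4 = (0 3)(1 2)(4 7)(5 6)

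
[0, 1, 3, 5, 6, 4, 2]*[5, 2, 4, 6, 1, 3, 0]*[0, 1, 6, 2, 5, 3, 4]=[3, 6, 4, 2, 0, 1, 5]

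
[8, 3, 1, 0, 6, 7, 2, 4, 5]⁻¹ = [3, 2, 6, 1, 7, 8, 4, 5, 0]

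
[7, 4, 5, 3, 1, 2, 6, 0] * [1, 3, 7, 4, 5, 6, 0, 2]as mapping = [0→2, 1→5, 2→6, 3→4, 4→3, 5→7, 6→0, 7→1]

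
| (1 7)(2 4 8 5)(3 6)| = 4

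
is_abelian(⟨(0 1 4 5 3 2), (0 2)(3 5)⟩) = no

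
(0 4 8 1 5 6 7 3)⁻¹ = (0 3 7 6 5 1 8 4)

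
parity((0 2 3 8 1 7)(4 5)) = even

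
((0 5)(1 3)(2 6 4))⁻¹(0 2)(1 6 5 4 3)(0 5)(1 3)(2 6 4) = (0 2 1 3 4)(5 6)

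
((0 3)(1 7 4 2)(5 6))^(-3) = (0 3)(1 7 4 2)(5 6)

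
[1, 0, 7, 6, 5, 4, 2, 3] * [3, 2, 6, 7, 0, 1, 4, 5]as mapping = [0→2, 1→3, 2→5, 3→4, 4→1, 5→0, 6→6, 7→7]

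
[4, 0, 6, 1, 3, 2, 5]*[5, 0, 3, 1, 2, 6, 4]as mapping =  [0→2, 1→5, 2→4, 3→0, 4→1, 5→3, 6→6]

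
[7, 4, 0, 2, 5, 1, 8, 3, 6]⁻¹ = [2, 5, 3, 7, 1, 4, 8, 0, 6]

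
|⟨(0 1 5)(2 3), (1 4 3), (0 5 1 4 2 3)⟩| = 720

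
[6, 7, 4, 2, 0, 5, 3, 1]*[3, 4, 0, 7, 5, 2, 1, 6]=[1, 6, 5, 0, 3, 2, 7, 4]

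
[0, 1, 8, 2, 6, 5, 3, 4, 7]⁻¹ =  [0, 1, 3, 6, 7, 5, 4, 8, 2]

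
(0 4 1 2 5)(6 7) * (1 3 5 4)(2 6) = (0 1 6 7 2 4 3 5)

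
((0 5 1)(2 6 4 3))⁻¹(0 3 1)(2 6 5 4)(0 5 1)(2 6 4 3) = (0 5 2)(1 3 6 4)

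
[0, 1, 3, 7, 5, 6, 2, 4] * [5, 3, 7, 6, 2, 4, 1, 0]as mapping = [0→5, 1→3, 2→6, 3→0, 4→4, 5→1, 6→7, 7→2]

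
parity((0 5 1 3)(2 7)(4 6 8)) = even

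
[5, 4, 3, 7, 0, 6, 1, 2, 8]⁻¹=[4, 6, 7, 2, 1, 0, 5, 3, 8]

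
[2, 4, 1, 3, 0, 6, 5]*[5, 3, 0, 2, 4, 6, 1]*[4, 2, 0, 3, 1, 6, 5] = [4, 1, 3, 0, 6, 2, 5]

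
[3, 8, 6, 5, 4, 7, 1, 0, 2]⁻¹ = [7, 6, 8, 0, 4, 3, 2, 5, 1]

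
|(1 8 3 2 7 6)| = 6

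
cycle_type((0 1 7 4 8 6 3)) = 7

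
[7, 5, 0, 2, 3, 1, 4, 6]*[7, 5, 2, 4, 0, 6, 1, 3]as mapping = [0→3, 1→6, 2→7, 3→2, 4→4, 5→5, 6→0, 7→1]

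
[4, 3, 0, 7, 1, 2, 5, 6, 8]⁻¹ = [2, 4, 5, 1, 0, 6, 7, 3, 8]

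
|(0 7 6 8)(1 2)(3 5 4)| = 12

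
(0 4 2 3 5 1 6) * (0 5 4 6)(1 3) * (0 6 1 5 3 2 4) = (0 1 6 3)(2 5)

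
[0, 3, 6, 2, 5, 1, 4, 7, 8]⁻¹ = [0, 5, 3, 1, 6, 4, 2, 7, 8]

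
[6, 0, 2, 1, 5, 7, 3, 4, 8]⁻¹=[1, 3, 2, 6, 7, 4, 0, 5, 8]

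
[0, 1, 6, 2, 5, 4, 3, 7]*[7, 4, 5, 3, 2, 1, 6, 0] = [7, 4, 6, 5, 1, 2, 3, 0]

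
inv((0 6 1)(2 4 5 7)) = (0 1 6)(2 7 5 4)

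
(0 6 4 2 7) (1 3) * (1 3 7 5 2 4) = (0 6 1 7) (2 5) 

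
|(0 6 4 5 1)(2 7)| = 10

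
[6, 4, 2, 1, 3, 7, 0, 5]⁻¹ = [6, 3, 2, 4, 1, 7, 0, 5]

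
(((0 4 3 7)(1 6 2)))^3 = (0 7 3 4)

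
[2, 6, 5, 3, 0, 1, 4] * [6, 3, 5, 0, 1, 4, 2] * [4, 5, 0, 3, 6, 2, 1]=[2, 0, 6, 4, 1, 3, 5]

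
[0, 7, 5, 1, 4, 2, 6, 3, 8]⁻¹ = [0, 3, 5, 7, 4, 2, 6, 1, 8]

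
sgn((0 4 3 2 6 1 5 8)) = -1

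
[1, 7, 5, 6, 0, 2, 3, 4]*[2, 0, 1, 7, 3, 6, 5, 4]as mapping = [0→0, 1→4, 2→6, 3→5, 4→2, 5→1, 6→7, 7→3]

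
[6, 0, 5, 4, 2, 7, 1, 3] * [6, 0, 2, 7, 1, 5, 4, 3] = [4, 6, 5, 1, 2, 3, 0, 7]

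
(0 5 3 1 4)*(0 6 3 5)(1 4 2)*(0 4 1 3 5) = (0 4 6 5)(1 2 3)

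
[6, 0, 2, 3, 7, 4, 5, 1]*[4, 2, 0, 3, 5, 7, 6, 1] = [6, 4, 0, 3, 1, 5, 7, 2]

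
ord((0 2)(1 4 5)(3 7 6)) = 6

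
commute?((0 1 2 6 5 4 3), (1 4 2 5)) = no:(0 1 2 6 5 4 3) * (1 4 2 5) = (0 4 3)(1 5 2 6), (1 4 2 5) * (0 1 2 6 5 4 3) = (0 1 3)(2 4 6 5)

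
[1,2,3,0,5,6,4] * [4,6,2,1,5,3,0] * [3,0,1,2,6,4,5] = [5,1,0,6,2,3,4]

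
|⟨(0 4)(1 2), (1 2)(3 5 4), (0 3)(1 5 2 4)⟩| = 720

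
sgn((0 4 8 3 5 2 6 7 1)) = 1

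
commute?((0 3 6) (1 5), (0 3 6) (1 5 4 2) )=no:(0 3 6) (1 5) * (0 3 6) (1 5 4 2)=(0 6 3) (1 4 2), (0 3 6) (1 5 4 2) * (0 3 6) (1 5)=(0 6 3) (2 5 4) 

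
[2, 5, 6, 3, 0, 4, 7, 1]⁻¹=[4, 7, 0, 3, 5, 1, 2, 6]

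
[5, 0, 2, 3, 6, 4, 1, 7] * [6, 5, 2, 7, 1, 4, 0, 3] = [4, 6, 2, 7, 0, 1, 5, 3]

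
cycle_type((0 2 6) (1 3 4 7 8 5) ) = 3.6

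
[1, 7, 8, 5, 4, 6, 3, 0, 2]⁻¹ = [7, 0, 8, 6, 4, 3, 5, 1, 2]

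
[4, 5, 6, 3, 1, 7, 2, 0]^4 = [7, 4, 2, 3, 0, 1, 6, 5]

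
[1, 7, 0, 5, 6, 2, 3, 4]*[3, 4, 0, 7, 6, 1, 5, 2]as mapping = [0→4, 1→2, 2→3, 3→1, 4→5, 5→0, 6→7, 7→6]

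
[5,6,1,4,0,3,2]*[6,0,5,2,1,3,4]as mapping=[0→3,1→4,2→0,3→1,4→6,5→2,6→5]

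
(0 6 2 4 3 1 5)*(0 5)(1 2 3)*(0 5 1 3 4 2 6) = (1 5)(3 6 4)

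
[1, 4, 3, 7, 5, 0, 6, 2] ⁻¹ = [5, 0, 7, 2, 1, 4, 6, 3] 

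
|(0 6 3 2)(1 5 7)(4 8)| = 12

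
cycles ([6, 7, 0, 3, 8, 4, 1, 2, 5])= (0 6 1 7 2)(4 8 5)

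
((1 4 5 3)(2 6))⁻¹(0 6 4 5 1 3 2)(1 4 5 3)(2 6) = (0 2 5 3 4 1 6)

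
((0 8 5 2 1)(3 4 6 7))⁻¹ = (0 1 2 5 8)(3 7 6 4)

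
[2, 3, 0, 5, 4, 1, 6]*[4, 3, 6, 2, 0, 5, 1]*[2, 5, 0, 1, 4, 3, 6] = [6, 0, 4, 3, 2, 1, 5]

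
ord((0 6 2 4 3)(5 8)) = 10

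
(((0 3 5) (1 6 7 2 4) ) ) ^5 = (0 5 3) 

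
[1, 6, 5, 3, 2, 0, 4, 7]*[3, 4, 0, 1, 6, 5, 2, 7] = [4, 2, 5, 1, 0, 3, 6, 7]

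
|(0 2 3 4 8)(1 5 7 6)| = 20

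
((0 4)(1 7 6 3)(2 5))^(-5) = (0 4)(1 3 6 7)(2 5)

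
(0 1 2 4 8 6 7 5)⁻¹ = (0 5 7 6 8 4 2 1)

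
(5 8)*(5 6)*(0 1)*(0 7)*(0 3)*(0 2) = (0 1 7 3 2)(5 8 6)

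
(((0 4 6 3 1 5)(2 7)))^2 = (0 6 1)(3 5 4)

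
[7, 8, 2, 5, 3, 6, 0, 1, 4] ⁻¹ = [6, 7, 2, 4, 8, 3, 5, 0, 1] 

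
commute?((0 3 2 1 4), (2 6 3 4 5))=no:(0 3 2 1 4)*(2 6 3 4 5)=(0 4)(1 5 2)(3 6), (2 6 3 4 5)*(0 3 2 1 4)=(0 3)(1 4 5)(2 6)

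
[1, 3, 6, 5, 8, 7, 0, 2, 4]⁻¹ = [6, 0, 7, 1, 8, 3, 2, 5, 4]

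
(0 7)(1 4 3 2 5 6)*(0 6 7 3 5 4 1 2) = (0 3)(2 4 5 7 6)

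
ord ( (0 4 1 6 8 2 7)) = 7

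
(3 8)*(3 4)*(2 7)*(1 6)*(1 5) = (1 6 5)(2 7)(3 8 4)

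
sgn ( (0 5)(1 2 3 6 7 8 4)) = -1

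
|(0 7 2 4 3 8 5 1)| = 8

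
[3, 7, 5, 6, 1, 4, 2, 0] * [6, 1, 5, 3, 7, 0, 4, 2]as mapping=[0→3, 1→2, 2→0, 3→4, 4→1, 5→7, 6→5, 7→6]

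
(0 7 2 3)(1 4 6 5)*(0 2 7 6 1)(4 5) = (0 6 4 1 5)(2 3)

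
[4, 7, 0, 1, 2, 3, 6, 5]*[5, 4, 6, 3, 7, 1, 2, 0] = [7, 0, 5, 4, 6, 3, 2, 1]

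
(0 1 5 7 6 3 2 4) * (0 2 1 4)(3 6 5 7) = (0 4 2)(1 7 5 3)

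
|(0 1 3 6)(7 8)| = 4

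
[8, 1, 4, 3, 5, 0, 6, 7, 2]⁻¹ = [5, 1, 8, 3, 2, 4, 6, 7, 0]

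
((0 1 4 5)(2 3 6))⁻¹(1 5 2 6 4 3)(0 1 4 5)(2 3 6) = (0 3 2 5 6 4)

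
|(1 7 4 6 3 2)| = 6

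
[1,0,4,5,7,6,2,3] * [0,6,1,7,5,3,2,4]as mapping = [0→6,1→0,2→5,3→3,4→4,5→2,6→1,7→7]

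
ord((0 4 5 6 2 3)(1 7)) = 6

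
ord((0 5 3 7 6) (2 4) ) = 10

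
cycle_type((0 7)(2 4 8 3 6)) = 2.5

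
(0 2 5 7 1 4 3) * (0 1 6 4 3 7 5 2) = (1 3)(4 7 6)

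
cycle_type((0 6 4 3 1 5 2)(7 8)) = 2.7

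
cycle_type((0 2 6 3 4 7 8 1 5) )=9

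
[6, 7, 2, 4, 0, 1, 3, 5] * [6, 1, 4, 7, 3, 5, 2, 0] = [2, 0, 4, 3, 6, 1, 7, 5]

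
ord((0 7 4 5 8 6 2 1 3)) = 9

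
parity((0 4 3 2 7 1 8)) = even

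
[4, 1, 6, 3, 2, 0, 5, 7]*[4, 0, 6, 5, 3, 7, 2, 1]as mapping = [0→3, 1→0, 2→2, 3→5, 4→6, 5→4, 6→7, 7→1]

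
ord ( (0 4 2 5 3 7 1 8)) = 8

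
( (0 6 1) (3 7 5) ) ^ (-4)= (0 1 6) (3 5 7) 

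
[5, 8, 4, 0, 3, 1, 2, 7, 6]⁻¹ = [3, 5, 6, 4, 2, 0, 8, 7, 1]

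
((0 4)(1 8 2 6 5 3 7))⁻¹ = (0 4)(1 7 3 5 6 2 8)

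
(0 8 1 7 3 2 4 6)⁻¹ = (0 6 4 2 3 7 1 8)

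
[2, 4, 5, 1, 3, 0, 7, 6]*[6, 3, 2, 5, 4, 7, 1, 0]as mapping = [0→2, 1→4, 2→7, 3→3, 4→5, 5→6, 6→0, 7→1]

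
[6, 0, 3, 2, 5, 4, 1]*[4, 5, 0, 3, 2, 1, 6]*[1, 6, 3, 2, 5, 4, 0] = [0, 5, 2, 1, 6, 3, 4]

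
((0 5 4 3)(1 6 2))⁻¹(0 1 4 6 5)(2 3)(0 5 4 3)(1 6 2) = (0 1)(2 4 5 6 3)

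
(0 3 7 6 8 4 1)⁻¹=(0 1 4 8 6 7 3)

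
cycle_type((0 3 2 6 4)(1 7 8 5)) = 4.5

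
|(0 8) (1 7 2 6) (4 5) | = 4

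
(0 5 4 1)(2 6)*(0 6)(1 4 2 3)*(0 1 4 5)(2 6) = (1 2)(3 4 5 6)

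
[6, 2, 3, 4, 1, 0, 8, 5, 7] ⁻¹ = [5, 4, 1, 2, 3, 7, 0, 8, 6] 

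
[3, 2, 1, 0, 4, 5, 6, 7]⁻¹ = [3, 2, 1, 0, 4, 5, 6, 7]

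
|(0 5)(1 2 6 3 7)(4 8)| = 10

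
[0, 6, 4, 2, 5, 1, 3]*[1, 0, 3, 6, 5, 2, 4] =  [1, 4, 5, 3, 2, 0, 6]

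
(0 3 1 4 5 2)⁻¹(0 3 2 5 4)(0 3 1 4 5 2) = (0 2 5 3 1)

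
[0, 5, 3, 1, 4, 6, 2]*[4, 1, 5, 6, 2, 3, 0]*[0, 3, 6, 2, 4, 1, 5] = [4, 2, 5, 3, 6, 0, 1]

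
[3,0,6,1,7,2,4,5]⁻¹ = [1,3,5,0,6,7,2,4]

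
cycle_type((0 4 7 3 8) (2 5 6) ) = 3.5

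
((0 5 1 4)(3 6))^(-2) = (0 1)(4 5)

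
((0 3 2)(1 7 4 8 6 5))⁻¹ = (0 2 3)(1 5 6 8 4 7)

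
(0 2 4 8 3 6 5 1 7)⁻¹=(0 7 1 5 6 3 8 4 2)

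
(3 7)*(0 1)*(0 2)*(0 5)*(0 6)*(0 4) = (0 1 2 5 6 4)(3 7)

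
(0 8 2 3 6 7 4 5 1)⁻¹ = (0 1 5 4 7 6 3 2 8)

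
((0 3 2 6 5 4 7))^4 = (0 5 3 4 2 7 6)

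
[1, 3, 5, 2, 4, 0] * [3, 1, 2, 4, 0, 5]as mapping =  [0→1, 1→4, 2→5, 3→2, 4→0, 5→3]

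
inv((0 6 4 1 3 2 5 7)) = (0 7 5 2 3 1 4 6)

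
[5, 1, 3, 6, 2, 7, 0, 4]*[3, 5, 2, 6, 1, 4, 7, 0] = [4, 5, 6, 7, 2, 0, 3, 1]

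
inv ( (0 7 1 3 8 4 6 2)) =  (0 2 6 4 8 3 1 7)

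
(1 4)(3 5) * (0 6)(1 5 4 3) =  (0 6)(1 3 4 5)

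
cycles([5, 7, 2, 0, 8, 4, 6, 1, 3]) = (0 5 4 8 3)(1 7)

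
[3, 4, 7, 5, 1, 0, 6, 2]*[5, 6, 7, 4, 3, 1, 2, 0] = [4, 3, 0, 1, 6, 5, 2, 7]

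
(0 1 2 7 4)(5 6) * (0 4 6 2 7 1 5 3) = (0 5 2 1 7 6 3)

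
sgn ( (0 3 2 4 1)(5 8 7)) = 1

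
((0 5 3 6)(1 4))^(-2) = (0 3)(5 6)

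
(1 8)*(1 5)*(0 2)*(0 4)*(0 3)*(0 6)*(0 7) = (0 2 4 3 6 7)(1 8 5)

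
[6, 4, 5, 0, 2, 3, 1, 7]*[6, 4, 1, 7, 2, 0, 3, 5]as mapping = [0→3, 1→2, 2→0, 3→6, 4→1, 5→7, 6→4, 7→5]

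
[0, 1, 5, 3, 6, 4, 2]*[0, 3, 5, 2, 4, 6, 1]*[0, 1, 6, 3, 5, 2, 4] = [0, 3, 4, 6, 1, 5, 2]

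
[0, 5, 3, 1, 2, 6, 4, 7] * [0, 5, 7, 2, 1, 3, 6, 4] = [0, 3, 2, 5, 7, 6, 1, 4]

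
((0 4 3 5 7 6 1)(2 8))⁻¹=(0 1 6 7 5 3 4)(2 8)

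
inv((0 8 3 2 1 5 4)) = (0 4 5 1 2 3 8)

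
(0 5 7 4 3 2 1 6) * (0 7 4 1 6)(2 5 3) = (0 3 5 4 2 6 7 1)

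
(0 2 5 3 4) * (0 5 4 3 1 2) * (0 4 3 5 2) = (0 4 2 3 5 1)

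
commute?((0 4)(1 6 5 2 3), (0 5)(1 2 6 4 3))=no:(0 4)(1 6 5 2 3) * (0 5)(1 2 6 4 3)=(0 3 2 1 4 5 6), (0 5)(1 2 6 4 3) * (0 4)(1 6 5 2 3)=(0 2 5 4 1 3 6)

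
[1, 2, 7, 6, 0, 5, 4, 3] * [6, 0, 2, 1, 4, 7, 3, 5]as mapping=[0→0, 1→2, 2→5, 3→3, 4→6, 5→7, 6→4, 7→1]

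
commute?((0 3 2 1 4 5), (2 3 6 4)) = no:(0 3 2 1 4 5)*(2 3 6 4) = (0 6 4 5)(1 2), (2 3 6 4)*(0 3 2 1 4 5) = (0 3 6 5)(1 4)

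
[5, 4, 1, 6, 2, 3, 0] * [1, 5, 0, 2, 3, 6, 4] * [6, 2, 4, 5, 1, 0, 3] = [3, 5, 0, 1, 6, 4, 2]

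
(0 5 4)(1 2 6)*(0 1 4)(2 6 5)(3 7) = (0 2 5)(1 6 4)(3 7)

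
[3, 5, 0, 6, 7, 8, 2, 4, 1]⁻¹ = [2, 8, 6, 0, 7, 1, 3, 4, 5]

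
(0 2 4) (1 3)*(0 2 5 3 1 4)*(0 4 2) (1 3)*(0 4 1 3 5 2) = (0 2 1 5 3) 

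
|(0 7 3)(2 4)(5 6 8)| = 6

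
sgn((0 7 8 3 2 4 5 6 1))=1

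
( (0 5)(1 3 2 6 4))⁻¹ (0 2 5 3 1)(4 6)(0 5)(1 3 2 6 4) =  (0 2 3 5 6)(1 4)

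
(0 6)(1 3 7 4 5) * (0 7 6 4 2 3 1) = (0 4 5)(2 3 6 7)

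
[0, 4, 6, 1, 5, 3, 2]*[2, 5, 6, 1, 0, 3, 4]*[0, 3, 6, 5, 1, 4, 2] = [6, 0, 1, 4, 5, 3, 2]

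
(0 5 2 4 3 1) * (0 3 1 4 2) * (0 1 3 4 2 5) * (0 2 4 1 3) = (0 2 5 3 4)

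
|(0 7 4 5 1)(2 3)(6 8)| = 10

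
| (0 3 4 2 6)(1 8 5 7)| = 20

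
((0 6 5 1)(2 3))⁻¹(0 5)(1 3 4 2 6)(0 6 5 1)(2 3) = (0 2 4 3 5)(1 6)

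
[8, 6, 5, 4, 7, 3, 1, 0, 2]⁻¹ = [7, 6, 8, 5, 3, 2, 1, 4, 0]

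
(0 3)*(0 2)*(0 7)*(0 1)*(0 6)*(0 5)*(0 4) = (0 3 2 7 1 6 5 4) 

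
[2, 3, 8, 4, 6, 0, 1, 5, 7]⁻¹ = [5, 6, 0, 1, 3, 7, 4, 8, 2]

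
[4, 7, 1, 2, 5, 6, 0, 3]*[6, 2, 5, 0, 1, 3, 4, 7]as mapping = [0→1, 1→7, 2→2, 3→5, 4→3, 5→4, 6→6, 7→0]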